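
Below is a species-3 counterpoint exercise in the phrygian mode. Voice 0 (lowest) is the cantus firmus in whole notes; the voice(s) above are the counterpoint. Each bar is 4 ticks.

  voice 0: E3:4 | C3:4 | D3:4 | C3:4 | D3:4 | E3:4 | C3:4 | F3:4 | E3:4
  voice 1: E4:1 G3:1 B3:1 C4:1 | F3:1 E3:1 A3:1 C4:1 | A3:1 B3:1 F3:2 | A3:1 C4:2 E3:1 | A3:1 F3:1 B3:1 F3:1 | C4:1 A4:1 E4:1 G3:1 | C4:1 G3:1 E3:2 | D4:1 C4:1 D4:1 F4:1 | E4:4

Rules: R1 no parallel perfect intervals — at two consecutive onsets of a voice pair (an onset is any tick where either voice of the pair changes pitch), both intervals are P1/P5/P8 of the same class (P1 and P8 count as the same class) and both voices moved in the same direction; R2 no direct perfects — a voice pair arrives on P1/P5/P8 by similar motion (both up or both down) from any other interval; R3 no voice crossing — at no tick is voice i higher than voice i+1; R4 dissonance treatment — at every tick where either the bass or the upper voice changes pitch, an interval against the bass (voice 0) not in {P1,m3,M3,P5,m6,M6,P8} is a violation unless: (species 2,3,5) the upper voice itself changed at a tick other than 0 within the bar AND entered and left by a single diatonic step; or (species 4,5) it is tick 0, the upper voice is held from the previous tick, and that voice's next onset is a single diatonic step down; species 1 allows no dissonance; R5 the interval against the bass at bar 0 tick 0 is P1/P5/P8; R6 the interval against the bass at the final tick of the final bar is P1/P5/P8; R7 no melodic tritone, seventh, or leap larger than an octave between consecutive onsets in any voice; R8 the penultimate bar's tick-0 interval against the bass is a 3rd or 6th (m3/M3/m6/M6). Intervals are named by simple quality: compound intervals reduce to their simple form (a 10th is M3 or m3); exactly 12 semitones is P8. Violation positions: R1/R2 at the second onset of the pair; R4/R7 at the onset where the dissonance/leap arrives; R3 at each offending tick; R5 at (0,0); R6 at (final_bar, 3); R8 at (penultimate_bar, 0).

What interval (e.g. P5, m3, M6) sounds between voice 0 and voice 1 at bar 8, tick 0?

P8

voice 0=E3 voice 1=E4 -> P8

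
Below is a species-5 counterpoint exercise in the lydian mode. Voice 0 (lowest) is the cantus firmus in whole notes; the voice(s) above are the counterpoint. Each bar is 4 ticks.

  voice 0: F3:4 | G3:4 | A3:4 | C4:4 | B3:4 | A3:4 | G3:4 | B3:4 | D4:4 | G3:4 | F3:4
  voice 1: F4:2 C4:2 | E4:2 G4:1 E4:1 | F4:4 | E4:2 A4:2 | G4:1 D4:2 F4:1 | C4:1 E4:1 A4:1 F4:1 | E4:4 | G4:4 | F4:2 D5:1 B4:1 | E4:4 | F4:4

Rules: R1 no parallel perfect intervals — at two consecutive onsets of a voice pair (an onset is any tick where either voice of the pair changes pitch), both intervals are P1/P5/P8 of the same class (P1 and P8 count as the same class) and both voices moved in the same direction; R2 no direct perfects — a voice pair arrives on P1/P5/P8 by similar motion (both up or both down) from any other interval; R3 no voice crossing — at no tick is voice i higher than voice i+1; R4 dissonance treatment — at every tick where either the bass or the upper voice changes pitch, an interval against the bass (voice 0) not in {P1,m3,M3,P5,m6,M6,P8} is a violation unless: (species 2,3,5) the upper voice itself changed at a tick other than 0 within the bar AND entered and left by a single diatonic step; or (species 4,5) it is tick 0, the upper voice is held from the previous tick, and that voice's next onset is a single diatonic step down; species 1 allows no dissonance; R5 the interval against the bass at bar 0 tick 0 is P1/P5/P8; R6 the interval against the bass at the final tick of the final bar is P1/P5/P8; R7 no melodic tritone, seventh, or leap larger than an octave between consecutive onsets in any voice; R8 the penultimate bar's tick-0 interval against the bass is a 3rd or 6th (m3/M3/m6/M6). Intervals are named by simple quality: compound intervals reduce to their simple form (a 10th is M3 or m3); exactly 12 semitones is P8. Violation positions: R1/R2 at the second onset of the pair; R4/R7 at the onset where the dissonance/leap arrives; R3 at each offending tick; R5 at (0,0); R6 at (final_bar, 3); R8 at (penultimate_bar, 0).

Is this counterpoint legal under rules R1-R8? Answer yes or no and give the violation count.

No (1 violations)

bar 0: v0=F3 v1=F4 (P8)
bar 1: v0=G3 v1=E4 (M6)
bar 2: v0=A3 v1=F4 (m6)
bar 3: v0=C4 v1=E4 (M3)
bar 4: v0=B3 v1=G4 (m6)
bar 5: v0=A3 v1=C4 (m3)
bar 6: v0=G3 v1=E4 (M6)
bar 7: v0=B3 v1=G4 (m6)
bar 8: v0=D4 v1=F4 (m3)
bar 9: v0=G3 v1=E4 (M6)
bar 10: v0=F3 v1=F4 (P8)
  R4 @ bar4.3: B3/F4 TT untreated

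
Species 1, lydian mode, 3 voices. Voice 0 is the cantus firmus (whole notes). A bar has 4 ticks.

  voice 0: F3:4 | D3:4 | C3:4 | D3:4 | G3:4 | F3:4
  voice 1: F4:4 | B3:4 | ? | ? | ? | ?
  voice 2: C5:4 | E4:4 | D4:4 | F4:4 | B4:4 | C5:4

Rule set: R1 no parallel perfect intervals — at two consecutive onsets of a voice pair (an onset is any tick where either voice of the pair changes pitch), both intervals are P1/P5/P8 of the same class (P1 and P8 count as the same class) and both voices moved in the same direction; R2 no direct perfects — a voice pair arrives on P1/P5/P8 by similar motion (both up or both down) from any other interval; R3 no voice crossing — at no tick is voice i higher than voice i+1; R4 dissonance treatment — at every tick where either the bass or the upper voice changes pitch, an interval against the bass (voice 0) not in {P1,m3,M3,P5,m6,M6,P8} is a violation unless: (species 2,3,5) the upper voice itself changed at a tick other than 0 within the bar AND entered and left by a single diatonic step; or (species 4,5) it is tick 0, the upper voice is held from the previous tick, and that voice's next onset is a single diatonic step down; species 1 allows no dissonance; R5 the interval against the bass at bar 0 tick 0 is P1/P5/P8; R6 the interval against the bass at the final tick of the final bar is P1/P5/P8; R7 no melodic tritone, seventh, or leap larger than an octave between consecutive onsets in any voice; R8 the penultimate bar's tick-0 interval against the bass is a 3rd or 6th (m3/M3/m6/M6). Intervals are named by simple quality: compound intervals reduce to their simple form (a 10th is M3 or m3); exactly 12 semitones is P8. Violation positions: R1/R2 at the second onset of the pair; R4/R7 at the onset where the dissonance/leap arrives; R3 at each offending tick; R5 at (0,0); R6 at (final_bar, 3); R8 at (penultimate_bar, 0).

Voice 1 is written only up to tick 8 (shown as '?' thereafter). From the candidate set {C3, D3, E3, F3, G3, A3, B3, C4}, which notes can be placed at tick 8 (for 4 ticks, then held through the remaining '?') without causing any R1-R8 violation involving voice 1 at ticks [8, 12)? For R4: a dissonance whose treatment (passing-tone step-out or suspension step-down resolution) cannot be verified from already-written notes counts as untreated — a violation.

{A3, C4, E3}

C3: violates R2,R7
D3: violates R2,R4
E3: legal
F3: violates R4,R7
G3: violates R2
A3: legal
B3: violates R4
C4: legal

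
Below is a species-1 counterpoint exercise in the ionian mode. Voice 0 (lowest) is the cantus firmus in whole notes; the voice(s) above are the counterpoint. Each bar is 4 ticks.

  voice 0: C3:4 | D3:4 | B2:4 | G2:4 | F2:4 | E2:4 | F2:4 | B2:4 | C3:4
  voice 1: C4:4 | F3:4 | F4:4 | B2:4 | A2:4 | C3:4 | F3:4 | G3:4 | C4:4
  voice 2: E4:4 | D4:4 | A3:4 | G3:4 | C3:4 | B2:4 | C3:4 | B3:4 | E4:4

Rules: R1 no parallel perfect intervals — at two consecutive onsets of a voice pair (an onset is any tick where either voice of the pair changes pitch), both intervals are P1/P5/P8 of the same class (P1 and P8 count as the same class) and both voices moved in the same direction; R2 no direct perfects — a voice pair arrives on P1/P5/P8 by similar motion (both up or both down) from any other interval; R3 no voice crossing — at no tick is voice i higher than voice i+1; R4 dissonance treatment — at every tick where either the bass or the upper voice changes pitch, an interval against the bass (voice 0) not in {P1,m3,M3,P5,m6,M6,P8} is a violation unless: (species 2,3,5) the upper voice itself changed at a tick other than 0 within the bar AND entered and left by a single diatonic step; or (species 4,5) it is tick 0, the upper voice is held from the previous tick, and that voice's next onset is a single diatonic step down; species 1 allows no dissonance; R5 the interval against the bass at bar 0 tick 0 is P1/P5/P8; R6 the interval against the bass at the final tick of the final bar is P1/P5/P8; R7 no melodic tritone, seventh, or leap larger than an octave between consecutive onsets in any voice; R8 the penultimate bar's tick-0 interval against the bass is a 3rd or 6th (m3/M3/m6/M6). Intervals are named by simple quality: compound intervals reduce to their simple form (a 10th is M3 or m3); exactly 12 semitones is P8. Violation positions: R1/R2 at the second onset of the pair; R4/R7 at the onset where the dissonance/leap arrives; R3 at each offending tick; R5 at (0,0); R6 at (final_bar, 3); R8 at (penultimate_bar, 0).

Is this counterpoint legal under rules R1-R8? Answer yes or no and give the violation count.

No (27 violations)

bar 0: v0=C3 v1=C4 v2=E4 (M3)
bar 1: v0=D3 v1=F3 v2=D4 (P8)
bar 2: v0=B2 v1=F4 v2=A3 (m7)
bar 3: v0=G2 v1=B2 v2=G3 (P8)
bar 4: v0=F2 v1=A2 v2=C3 (P5)
bar 5: v0=E2 v1=C3 v2=B2 (P5)
bar 6: v0=F2 v1=F3 v2=C3 (P5)
bar 7: v0=B2 v1=G3 v2=B3 (P8)
bar 8: v0=C3 v1=C4 v2=E4 (M3)
  R5 @ bar0.0: opens on M3
  R3 @ bar2.0: F4 above A3
  R4 @ bar2.0: B2/F4 TT untreated
  R4 @ bar2.0: B2/A3 m7 untreated
  R3 @ bar2.1: F4 above A3
  R3 @ bar2.2: F4 above A3
  R3 @ bar2.3: F4 above A3
  R2 @ bar3.0: B2/A3 m7 -> G2/G3 P8 similar
  R7 @ bar3.0: F4->B2 leap 18st
  R2 @ bar4.0: G2/G3 P8 -> F2/C3 P5 similar
  R1 @ bar5.0: F2/C3 P5 -> E2/B2 P5 similar
  R3 @ bar5.0: C3 above B2
  R3 @ bar5.1: C3 above B2
  R3 @ bar5.2: C3 above B2
  R3 @ bar5.3: C3 above B2
  R1 @ bar6.0: E2/B2 P5 -> F2/C3 P5 similar
  R2 @ bar6.0: E2/C3 m6 -> F2/F3 P8 similar
  R3 @ bar6.0: F3 above C3
  R3 @ bar6.1: F3 above C3
  R3 @ bar6.2: F3 above C3
  R3 @ bar6.3: F3 above C3
  R2 @ bar7.0: F2/C3 P5 -> B2/B3 P8 similar
  R7 @ bar7.0: F2->B2 leap 6st
  R7 @ bar7.0: C3->B3 leap 11st
  R8 @ bar7.0: penult P8 not 3rd/6th
  R2 @ bar8.0: B2/G3 m6 -> C3/C4 P8 similar
  R6 @ bar8.3: closes on M3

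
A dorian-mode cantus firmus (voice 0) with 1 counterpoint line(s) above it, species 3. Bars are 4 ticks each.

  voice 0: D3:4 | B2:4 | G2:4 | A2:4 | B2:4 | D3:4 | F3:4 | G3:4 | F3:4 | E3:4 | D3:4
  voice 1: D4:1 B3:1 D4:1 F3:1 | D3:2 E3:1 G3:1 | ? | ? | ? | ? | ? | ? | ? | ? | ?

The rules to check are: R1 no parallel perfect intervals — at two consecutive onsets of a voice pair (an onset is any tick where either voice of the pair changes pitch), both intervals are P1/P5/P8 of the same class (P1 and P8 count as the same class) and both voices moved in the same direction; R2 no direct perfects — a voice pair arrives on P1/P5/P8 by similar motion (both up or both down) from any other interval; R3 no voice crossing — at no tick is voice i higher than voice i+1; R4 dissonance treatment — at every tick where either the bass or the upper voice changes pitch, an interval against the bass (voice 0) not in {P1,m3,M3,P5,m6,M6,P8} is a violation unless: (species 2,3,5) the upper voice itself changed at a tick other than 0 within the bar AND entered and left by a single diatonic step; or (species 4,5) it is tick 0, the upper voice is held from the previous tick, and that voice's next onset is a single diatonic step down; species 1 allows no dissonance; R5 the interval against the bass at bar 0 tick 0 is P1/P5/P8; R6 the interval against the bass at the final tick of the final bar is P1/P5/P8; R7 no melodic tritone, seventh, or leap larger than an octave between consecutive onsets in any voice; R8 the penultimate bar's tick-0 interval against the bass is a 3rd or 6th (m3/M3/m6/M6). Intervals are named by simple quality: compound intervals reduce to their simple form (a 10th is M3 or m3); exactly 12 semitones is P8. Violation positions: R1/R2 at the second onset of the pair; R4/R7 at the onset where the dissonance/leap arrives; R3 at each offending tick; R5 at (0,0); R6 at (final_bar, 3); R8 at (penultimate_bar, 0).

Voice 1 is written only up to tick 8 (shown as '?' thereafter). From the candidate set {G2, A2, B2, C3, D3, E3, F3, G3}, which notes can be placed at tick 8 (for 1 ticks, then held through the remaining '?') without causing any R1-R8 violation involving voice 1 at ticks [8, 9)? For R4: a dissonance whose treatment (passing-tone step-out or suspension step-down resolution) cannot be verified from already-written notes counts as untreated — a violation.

{B2, E3, G3}

G2: violates R2
A2: violates R4,R7
B2: legal
C3: violates R4
D3: violates R2
E3: legal
F3: violates R4
G3: legal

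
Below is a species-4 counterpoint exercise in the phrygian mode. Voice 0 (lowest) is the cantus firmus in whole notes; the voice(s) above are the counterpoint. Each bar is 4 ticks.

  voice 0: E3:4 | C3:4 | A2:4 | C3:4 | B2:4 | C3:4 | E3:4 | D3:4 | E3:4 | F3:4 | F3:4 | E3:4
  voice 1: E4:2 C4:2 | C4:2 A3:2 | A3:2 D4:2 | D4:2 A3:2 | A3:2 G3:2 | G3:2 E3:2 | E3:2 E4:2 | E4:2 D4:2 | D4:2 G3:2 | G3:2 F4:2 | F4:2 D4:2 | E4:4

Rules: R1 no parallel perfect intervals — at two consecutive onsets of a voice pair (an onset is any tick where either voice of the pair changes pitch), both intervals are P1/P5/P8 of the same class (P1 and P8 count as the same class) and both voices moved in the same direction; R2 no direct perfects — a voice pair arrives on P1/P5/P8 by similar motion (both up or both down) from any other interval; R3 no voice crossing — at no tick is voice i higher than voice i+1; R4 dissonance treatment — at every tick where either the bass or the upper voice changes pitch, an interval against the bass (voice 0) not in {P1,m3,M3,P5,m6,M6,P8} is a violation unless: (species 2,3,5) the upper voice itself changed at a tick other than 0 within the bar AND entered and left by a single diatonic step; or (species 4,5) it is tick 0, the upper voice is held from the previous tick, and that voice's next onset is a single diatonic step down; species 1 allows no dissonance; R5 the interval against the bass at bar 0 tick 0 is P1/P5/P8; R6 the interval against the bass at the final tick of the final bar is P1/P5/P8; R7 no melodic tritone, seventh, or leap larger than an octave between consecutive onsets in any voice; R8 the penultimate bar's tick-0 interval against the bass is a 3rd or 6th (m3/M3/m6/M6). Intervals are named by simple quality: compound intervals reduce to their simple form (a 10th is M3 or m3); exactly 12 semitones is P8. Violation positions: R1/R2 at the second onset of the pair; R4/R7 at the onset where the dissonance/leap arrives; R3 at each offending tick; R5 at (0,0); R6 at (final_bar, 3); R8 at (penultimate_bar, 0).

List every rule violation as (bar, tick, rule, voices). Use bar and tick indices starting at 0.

(2, 2, R4, (0, 1))
(3, 0, R4, (0, 1))
(8, 0, R4, (0, 1))
(9, 0, R4, (0, 1))
(9, 2, R7, (1,))
(10, 0, R8, (0, 1))

bar 0: v0=E3 v1=E4 downbeat P8
bar 1: v0=C3 v1=C4 downbeat P8
bar 2: v0=A2 v1=A3 downbeat P8
bar 3: v0=C3 v1=D4 downbeat M2
bar 4: v0=B2 v1=A3 downbeat m7
bar 5: v0=C3 v1=G3 downbeat P5
bar 6: v0=E3 v1=E3 downbeat P1
bar 7: v0=D3 v1=E4 downbeat M2
bar 8: v0=E3 v1=D4 downbeat m7
bar 9: v0=F3 v1=G3 downbeat M2
bar 10: v0=F3 v1=F4 downbeat P8
bar 11: v0=E3 v1=E4 downbeat P8
  -> R4 @ bar 2 tick 2 v(0, 1): A2/D4 P4 untreated
  -> R4 @ bar 3 tick 0 v(0, 1): C3/D4 M2 untreated
  -> R4 @ bar 8 tick 0 v(0, 1): E3/D4 m7 untreated
  -> R4 @ bar 9 tick 0 v(0, 1): F3/G3 M2 untreated
  -> R7 @ bar 9 tick 2 v(1,): G3->F4 leap 10st
  -> R8 @ bar 10 tick 0 v(0, 1): penult P8 not 3rd/6th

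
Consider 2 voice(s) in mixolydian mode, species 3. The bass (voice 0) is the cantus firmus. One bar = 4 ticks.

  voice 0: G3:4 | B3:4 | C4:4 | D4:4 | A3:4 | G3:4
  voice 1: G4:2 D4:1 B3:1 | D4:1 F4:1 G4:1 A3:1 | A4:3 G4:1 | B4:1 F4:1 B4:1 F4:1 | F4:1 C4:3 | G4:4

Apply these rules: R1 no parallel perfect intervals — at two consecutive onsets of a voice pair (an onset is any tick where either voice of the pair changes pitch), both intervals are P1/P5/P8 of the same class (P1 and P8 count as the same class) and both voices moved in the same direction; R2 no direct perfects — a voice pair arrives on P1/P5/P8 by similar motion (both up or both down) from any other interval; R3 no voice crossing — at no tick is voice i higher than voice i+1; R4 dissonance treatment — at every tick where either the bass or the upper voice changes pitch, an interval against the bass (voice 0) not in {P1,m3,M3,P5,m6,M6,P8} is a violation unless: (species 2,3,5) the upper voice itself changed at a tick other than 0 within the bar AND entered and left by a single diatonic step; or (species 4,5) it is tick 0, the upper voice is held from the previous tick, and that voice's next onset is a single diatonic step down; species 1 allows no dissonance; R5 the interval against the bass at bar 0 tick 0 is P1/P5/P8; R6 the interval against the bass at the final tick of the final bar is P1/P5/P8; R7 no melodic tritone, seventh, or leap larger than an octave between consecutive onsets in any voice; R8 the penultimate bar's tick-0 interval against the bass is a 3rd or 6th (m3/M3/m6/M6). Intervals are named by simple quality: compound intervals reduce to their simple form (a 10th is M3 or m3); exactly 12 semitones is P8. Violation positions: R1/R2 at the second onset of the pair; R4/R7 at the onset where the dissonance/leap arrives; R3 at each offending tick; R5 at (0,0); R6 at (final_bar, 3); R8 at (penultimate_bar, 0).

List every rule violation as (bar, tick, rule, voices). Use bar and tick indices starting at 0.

(1, 1, R4, (0, 1))
(1, 3, R3, (0, 1))
(1, 3, R4, (0, 1))
(1, 3, R7, (1,))
(3, 1, R7, (1,))
(3, 2, R7, (1,))
(3, 3, R7, (1,))

bar 0: v0=G3 v1=G4 downbeat P8
bar 1: v0=B3 v1=D4 downbeat m3
bar 2: v0=C4 v1=A4 downbeat M6
bar 3: v0=D4 v1=B4 downbeat M6
bar 4: v0=A3 v1=F4 downbeat m6
bar 5: v0=G3 v1=G4 downbeat P8
  -> R4 @ bar 1 tick 1 v(0, 1): B3/F4 TT untreated
  -> R3 @ bar 1 tick 3 v(0, 1): B3 above A3
  -> R4 @ bar 1 tick 3 v(0, 1): B3/A3 M2 untreated
  -> R7 @ bar 1 tick 3 v(1,): G4->A3 leap 10st
  -> R7 @ bar 3 tick 1 v(1,): B4->F4 leap 6st
  -> R7 @ bar 3 tick 2 v(1,): F4->B4 leap 6st
  -> R7 @ bar 3 tick 3 v(1,): B4->F4 leap 6st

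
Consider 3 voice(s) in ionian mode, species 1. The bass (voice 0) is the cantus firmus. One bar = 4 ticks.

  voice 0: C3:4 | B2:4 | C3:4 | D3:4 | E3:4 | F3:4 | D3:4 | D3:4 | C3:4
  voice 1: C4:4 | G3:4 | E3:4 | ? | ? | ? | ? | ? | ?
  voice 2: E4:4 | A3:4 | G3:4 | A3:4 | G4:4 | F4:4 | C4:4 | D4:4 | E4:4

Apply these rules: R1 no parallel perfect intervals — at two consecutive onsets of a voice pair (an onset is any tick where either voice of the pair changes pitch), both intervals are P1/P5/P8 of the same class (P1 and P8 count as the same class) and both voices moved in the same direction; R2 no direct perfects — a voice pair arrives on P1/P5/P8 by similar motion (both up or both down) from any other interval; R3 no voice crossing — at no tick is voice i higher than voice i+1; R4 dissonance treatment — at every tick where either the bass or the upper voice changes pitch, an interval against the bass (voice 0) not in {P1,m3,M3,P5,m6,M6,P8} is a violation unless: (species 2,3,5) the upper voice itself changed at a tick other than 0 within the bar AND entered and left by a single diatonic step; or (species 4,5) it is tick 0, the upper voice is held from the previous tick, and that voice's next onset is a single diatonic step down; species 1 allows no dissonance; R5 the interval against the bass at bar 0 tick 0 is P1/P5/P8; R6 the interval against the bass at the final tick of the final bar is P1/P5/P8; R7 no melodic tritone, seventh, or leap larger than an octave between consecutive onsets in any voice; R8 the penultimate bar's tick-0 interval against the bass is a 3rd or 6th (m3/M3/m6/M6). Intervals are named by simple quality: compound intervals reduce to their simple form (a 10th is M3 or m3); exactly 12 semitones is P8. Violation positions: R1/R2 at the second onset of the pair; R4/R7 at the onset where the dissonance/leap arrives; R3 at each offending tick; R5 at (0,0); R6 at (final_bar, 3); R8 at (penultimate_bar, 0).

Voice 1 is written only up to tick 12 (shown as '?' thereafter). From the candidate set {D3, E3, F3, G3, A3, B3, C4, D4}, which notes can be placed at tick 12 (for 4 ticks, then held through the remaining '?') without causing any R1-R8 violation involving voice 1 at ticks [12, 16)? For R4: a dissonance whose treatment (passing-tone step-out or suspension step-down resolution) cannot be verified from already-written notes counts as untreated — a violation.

{D3, F3}

D3: legal
E3: violates R4
F3: legal
G3: violates R4
A3: violates R2
B3: violates R3
C4: violates R3,R4
D4: violates R2,R3,R7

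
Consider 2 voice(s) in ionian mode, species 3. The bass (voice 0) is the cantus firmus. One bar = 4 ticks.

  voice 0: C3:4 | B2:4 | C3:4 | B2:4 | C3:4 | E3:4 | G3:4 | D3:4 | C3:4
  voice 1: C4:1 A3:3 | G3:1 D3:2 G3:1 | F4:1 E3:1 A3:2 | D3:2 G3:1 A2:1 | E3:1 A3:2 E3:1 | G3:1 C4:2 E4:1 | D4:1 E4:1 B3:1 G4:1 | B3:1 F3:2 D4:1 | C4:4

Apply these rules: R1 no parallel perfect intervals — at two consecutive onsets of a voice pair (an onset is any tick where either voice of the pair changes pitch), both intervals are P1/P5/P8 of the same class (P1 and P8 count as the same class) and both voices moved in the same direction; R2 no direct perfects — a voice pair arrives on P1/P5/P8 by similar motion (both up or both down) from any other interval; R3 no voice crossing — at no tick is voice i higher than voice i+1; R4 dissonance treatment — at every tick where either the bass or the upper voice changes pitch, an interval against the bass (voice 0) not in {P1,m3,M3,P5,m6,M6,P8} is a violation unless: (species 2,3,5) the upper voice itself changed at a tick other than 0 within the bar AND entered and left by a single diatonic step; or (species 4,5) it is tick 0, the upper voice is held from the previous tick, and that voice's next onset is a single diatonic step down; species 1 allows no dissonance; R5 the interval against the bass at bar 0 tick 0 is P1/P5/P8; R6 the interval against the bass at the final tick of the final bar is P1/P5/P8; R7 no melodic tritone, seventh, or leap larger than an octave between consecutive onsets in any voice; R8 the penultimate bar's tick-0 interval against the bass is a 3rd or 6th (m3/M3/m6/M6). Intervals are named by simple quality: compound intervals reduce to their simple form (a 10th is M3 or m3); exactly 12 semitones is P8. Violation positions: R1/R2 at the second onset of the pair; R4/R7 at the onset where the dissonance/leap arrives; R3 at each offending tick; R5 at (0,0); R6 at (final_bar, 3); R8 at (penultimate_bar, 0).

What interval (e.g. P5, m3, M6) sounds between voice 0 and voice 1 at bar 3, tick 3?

voice 0=B2 voice 1=A2 -> M2

M2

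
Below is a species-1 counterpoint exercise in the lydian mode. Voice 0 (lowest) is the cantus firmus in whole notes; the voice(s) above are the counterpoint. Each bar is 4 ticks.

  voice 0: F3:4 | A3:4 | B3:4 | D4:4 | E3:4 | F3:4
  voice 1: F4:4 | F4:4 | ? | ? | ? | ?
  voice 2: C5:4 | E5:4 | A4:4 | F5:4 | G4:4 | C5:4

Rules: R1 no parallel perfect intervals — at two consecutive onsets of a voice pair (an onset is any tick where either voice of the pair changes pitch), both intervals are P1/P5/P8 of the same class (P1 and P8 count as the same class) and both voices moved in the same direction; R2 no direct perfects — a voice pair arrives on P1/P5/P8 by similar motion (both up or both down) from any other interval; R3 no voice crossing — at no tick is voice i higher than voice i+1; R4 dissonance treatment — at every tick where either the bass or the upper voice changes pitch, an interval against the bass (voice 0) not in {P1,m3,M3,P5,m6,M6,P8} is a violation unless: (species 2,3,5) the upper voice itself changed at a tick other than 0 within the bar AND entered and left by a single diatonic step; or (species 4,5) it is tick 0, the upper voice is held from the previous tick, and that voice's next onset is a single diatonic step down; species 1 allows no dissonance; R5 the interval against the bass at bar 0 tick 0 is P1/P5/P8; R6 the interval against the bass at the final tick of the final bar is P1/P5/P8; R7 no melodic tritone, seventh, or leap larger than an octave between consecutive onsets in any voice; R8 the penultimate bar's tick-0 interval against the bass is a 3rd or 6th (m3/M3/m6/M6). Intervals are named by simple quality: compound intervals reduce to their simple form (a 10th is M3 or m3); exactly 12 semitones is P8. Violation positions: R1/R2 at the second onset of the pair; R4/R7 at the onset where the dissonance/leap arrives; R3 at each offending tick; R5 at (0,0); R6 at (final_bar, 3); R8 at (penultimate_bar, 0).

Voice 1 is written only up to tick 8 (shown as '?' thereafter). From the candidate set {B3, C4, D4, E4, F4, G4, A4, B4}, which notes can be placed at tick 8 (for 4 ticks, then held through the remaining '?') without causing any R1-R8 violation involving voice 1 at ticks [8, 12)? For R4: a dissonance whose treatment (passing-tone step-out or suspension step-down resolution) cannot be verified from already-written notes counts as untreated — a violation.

B3: violates R7
C4: violates R4
D4: violates R2
E4: violates R4
F4: violates R4
G4: legal
A4: violates R4
B4: violates R2,R3,R7

{G4}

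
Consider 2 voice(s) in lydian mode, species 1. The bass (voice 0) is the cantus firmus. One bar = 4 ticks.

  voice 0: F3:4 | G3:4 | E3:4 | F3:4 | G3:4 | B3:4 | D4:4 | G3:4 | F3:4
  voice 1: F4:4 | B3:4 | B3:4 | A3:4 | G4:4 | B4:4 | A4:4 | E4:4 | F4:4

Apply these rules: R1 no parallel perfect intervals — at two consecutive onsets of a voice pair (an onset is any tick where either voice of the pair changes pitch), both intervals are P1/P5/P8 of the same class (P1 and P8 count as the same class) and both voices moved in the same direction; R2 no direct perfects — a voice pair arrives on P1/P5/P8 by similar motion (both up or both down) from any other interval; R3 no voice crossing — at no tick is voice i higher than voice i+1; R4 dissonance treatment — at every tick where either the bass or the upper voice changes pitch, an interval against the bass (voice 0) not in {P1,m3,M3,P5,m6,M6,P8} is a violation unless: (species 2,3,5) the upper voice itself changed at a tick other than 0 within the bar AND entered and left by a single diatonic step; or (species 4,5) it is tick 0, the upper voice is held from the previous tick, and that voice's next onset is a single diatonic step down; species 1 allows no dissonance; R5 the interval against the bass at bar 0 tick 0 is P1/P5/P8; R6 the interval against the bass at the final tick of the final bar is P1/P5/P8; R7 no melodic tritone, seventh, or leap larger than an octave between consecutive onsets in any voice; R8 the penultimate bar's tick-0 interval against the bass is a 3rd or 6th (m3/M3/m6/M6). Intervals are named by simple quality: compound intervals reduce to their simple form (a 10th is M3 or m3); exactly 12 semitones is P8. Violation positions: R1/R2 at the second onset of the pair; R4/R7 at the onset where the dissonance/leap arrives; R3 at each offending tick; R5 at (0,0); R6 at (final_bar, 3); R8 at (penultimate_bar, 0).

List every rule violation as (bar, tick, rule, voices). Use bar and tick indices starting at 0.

(1, 0, R7, (1,))
(4, 0, R2, (0, 1))
(4, 0, R7, (1,))
(5, 0, R1, (0, 1))

bar 0: v0=F3 v1=F4 downbeat P8
bar 1: v0=G3 v1=B3 downbeat M3
bar 2: v0=E3 v1=B3 downbeat P5
bar 3: v0=F3 v1=A3 downbeat M3
bar 4: v0=G3 v1=G4 downbeat P8
bar 5: v0=B3 v1=B4 downbeat P8
bar 6: v0=D4 v1=A4 downbeat P5
bar 7: v0=G3 v1=E4 downbeat M6
bar 8: v0=F3 v1=F4 downbeat P8
  -> R7 @ bar 1 tick 0 v(1,): F4->B3 leap 6st
  -> R2 @ bar 4 tick 0 v(0, 1): F3/A3 M3 -> G3/G4 P8 similar
  -> R7 @ bar 4 tick 0 v(1,): A3->G4 leap 10st
  -> R1 @ bar 5 tick 0 v(0, 1): G3/G4 P8 -> B3/B4 P8 similar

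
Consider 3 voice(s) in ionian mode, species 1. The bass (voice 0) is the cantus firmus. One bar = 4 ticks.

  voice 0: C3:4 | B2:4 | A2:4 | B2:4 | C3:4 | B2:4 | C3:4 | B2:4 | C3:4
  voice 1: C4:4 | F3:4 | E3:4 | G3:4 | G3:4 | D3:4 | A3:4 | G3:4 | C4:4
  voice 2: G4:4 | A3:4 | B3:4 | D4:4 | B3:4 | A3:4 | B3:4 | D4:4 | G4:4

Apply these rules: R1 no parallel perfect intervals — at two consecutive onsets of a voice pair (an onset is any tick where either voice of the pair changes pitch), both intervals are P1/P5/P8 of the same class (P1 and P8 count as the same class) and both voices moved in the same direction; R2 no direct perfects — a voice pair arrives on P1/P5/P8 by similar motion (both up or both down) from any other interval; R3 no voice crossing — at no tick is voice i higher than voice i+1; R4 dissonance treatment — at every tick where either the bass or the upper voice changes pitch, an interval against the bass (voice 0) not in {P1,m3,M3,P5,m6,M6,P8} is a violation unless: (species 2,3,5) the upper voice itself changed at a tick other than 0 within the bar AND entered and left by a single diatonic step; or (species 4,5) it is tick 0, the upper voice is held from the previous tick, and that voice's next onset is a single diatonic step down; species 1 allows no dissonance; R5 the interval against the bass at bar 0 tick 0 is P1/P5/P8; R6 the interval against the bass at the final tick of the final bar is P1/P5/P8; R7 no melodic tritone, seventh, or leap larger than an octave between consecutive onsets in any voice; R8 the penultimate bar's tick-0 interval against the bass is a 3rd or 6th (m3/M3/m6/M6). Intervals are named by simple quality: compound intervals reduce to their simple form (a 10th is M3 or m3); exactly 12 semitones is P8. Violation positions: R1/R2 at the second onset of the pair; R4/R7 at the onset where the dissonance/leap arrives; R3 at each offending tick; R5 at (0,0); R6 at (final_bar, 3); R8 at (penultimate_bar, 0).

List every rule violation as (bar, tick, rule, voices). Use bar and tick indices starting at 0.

bar 0: v0=C3 v1=C4 v2=G4 downbeat P5
bar 1: v0=B2 v1=F3 v2=A3 downbeat m7
bar 2: v0=A2 v1=E3 v2=B3 downbeat M2
bar 3: v0=B2 v1=G3 v2=D4 downbeat m3
bar 4: v0=C3 v1=G3 v2=B3 downbeat M7
bar 5: v0=B2 v1=D3 v2=A3 downbeat m7
bar 6: v0=C3 v1=A3 v2=B3 downbeat M7
bar 7: v0=B2 v1=G3 v2=D4 downbeat m3
bar 8: v0=C3 v1=C4 v2=G4 downbeat P5
  -> R4 @ bar 1 tick 0 v(0, 1): B2/F3 TT untreated
  -> R4 @ bar 1 tick 0 v(0, 2): B2/A3 m7 untreated
  -> R7 @ bar 1 tick 0 v(2,): G4->A3 leap 10st
  -> R2 @ bar 2 tick 0 v(0, 1): B2/F3 TT -> A2/E3 P5 similar
  -> R4 @ bar 2 tick 0 v(0, 2): A2/B3 M2 untreated
  -> R1 @ bar 3 tick 0 v(1, 2): E3/B3 P5 -> G3/D4 P5 similar
  -> R4 @ bar 4 tick 0 v(0, 2): C3/B3 M7 untreated
  -> R2 @ bar 5 tick 0 v(1, 2): G3/B3 M3 -> D3/A3 P5 similar
  -> R4 @ bar 5 tick 0 v(0, 2): B2/A3 m7 untreated
  -> R4 @ bar 6 tick 0 v(0, 2): C3/B3 M7 untreated
  -> R1 @ bar 8 tick 0 v(1, 2): G3/D4 P5 -> C4/G4 P5 similar
  -> R2 @ bar 8 tick 0 v(0, 1): B2/G3 m6 -> C3/C4 P8 similar
  -> R2 @ bar 8 tick 0 v(0, 2): B2/D4 m3 -> C3/G4 P5 similar

(1, 0, R4, (0, 1))
(1, 0, R4, (0, 2))
(1, 0, R7, (2,))
(2, 0, R2, (0, 1))
(2, 0, R4, (0, 2))
(3, 0, R1, (1, 2))
(4, 0, R4, (0, 2))
(5, 0, R2, (1, 2))
(5, 0, R4, (0, 2))
(6, 0, R4, (0, 2))
(8, 0, R1, (1, 2))
(8, 0, R2, (0, 1))
(8, 0, R2, (0, 2))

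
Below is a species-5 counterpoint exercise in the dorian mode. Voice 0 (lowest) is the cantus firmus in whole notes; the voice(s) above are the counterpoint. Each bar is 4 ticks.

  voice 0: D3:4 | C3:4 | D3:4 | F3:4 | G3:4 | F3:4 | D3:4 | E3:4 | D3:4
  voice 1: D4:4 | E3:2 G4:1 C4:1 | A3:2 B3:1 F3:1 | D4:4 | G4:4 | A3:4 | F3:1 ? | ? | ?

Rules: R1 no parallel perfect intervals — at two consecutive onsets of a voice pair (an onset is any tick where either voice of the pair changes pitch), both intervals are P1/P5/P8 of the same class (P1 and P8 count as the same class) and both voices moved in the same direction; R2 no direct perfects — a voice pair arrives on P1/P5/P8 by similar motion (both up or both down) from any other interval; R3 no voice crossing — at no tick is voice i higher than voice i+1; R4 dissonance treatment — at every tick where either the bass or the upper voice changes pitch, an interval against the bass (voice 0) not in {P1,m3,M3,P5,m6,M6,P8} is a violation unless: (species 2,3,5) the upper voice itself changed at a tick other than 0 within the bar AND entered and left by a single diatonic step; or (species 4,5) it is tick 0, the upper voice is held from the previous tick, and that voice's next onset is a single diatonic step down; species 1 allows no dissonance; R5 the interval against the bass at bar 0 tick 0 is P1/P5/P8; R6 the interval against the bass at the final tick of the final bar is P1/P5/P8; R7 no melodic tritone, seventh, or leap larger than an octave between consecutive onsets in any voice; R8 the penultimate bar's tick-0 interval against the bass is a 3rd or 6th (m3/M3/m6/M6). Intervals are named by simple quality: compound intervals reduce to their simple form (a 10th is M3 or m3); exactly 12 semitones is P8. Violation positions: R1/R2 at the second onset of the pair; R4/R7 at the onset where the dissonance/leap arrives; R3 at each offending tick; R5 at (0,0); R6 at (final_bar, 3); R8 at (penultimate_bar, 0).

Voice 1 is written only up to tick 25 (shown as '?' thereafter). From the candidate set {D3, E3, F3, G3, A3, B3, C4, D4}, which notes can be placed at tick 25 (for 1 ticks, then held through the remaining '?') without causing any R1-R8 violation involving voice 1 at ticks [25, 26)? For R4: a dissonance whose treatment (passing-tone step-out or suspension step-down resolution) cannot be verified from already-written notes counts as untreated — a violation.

{A3, D3, D4, F3}

D3: legal
E3: violates R4
F3: legal
G3: violates R4
A3: legal
B3: violates R7
C4: violates R4
D4: legal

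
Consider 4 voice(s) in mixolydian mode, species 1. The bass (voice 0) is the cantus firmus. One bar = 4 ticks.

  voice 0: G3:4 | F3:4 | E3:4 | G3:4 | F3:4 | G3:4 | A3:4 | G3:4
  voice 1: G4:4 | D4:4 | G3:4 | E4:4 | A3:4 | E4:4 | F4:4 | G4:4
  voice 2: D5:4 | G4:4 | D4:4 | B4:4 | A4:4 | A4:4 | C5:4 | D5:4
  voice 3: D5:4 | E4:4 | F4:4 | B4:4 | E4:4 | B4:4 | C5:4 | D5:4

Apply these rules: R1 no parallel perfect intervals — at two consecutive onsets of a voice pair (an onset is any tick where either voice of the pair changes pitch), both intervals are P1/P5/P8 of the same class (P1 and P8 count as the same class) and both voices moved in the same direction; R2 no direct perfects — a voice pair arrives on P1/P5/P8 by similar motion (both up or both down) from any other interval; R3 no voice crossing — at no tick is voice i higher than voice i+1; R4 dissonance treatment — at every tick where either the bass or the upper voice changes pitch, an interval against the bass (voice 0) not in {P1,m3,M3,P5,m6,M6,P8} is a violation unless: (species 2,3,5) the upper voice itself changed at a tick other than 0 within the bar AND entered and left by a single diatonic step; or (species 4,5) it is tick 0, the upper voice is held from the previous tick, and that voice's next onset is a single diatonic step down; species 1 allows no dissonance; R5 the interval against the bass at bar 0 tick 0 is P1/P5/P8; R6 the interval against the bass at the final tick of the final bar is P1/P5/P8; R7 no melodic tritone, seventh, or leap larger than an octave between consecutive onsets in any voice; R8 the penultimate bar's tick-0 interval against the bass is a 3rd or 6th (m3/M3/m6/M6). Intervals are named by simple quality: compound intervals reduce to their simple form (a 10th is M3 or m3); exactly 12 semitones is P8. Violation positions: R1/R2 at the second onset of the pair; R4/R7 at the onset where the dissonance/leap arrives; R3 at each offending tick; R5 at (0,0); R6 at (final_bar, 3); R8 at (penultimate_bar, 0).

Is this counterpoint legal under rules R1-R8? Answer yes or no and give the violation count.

bar 0: v0=G3 v1=G4 v2=D5 v3=D5 (P5)
bar 1: v0=F3 v1=D4 v2=G4 v3=E4 (M7)
bar 2: v0=E3 v1=G3 v2=D4 v3=F4 (m2)
bar 3: v0=G3 v1=E4 v2=B4 v3=B4 (M3)
bar 4: v0=F3 v1=A3 v2=A4 v3=E4 (M7)
bar 5: v0=G3 v1=E4 v2=A4 v3=B4 (M3)
bar 6: v0=A3 v1=F4 v2=C5 v3=C5 (m3)
bar 7: v0=G3 v1=G4 v2=D5 v3=D5 (P5)
  R3 @ bar1.0: G4 above E4
  R4 @ bar1.0: F3/G4 M2 untreated
  R4 @ bar1.0: F3/E4 M7 untreated
  R7 @ bar1.0: D5->E4 leap 10st
  R3 @ bar1.1: G4 above E4
  R3 @ bar1.2: G4 above E4
  R3 @ bar1.3: G4 above E4
  R2 @ bar2.0: D4/G4 P4 -> G3/D4 P5 similar
  R4 @ bar2.0: E3/D4 m7 untreated
  R4 @ bar2.0: E3/F4 m2 untreated
  R1 @ bar3.0: G3/D4 P5 -> E4/B4 P5 similar
  R2 @ bar3.0: G3/F4 m7 -> E4/B4 P5 similar
  R2 @ bar3.0: D4/F4 m3 -> B4/B4 P1 similar
  R7 @ bar3.0: F4->B4 leap 6st
  R1 @ bar4.0: E4/B4 P5 -> A3/E4 P5 similar
  R2 @ bar4.0: E4/B4 P5 -> A3/A4 P8 similar
  R3 @ bar4.0: A4 above E4
  R4 @ bar4.0: F3/E4 M7 untreated
  R3 @ bar4.1: A4 above E4
  R3 @ bar4.2: A4 above E4
  R3 @ bar4.3: A4 above E4
  R1 @ bar5.0: A3/E4 P5 -> E4/B4 P5 similar
  R4 @ bar5.0: G3/A4 M2 untreated
  R1 @ bar6.0: E4/B4 P5 -> F4/C5 P5 similar
  R2 @ bar6.0: E4/A4 P4 -> F4/C5 P5 similar
  R2 @ bar6.0: A4/B4 M2 -> C5/C5 P1 similar
  R1 @ bar7.0: F4/C5 P5 -> G4/D5 P5 similar
  R1 @ bar7.0: F4/C5 P5 -> G4/D5 P5 similar
  R1 @ bar7.0: C5/C5 P1 -> D5/D5 P1 similar

No (29 violations)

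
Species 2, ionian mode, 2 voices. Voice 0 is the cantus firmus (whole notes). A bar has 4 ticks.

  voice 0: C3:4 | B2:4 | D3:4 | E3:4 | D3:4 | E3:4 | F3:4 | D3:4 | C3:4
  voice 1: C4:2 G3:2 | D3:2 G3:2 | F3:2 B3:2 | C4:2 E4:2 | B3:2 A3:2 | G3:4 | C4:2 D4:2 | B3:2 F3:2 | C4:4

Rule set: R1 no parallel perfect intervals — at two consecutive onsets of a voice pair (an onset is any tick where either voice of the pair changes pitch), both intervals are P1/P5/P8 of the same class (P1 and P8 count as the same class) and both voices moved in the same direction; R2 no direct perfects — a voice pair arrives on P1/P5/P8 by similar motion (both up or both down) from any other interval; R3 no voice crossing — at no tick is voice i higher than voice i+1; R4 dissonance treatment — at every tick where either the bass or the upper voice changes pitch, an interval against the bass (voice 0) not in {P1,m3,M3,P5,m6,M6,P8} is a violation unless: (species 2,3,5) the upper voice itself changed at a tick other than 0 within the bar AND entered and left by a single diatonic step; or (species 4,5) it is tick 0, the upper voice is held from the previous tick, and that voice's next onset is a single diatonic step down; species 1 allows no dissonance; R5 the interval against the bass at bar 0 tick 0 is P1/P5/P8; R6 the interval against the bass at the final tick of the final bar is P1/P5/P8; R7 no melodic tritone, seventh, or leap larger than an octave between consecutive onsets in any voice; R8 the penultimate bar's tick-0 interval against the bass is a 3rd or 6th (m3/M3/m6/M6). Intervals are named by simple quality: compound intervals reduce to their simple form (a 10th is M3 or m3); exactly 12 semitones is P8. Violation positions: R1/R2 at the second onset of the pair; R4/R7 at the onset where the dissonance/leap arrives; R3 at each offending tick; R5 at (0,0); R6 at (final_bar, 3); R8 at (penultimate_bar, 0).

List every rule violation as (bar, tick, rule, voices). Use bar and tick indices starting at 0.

bar 0: v0=C3 v1=C4 downbeat P8
bar 1: v0=B2 v1=D3 downbeat m3
bar 2: v0=D3 v1=F3 downbeat m3
bar 3: v0=E3 v1=C4 downbeat m6
bar 4: v0=D3 v1=B3 downbeat M6
bar 5: v0=E3 v1=G3 downbeat m3
bar 6: v0=F3 v1=C4 downbeat P5
bar 7: v0=D3 v1=B3 downbeat M6
bar 8: v0=C3 v1=C4 downbeat P8
  -> R7 @ bar 2 tick 2 v(1,): F3->B3 leap 6st
  -> R2 @ bar 6 tick 0 v(0, 1): E3/G3 m3 -> F3/C4 P5 similar
  -> R7 @ bar 7 tick 2 v(1,): B3->F3 leap 6st

(2, 2, R7, (1,))
(6, 0, R2, (0, 1))
(7, 2, R7, (1,))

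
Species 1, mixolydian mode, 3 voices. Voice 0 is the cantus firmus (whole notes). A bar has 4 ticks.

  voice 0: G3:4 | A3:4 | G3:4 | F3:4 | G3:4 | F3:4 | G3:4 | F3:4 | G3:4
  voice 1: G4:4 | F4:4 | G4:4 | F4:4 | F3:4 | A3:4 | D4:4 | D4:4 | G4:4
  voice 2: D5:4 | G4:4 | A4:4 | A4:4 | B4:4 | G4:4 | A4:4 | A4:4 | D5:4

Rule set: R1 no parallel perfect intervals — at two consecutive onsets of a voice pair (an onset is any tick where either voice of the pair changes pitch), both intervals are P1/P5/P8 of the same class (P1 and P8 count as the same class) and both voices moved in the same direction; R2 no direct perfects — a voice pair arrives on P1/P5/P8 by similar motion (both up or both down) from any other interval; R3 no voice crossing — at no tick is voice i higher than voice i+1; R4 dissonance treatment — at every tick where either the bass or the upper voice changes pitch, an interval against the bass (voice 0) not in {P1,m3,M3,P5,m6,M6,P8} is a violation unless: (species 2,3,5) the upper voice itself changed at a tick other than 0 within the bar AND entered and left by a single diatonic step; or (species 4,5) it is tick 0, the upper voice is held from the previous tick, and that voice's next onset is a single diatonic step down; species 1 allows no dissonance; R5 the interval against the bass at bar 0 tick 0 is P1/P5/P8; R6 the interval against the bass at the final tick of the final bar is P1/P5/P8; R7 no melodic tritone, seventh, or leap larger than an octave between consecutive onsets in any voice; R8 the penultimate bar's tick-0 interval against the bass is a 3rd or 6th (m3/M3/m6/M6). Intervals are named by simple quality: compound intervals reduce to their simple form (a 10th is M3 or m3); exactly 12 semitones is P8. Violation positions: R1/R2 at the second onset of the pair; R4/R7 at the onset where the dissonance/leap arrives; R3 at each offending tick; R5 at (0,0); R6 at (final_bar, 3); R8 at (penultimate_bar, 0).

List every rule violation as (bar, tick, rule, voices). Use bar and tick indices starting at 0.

(1, 0, R4, (0, 2))
(2, 0, R4, (0, 2))
(3, 0, R1, (0, 1))
(4, 0, R3, (0, 1))
(4, 0, R4, (0, 1))
(4, 1, R3, (0, 1))
(4, 2, R3, (0, 1))
(4, 3, R3, (0, 1))
(5, 0, R4, (0, 2))
(6, 0, R2, (0, 1))
(6, 0, R2, (1, 2))
(6, 0, R4, (0, 2))
(8, 0, R1, (1, 2))
(8, 0, R2, (0, 1))
(8, 0, R2, (0, 2))

bar 0: v0=G3 v1=G4 v2=D5 downbeat P5
bar 1: v0=A3 v1=F4 v2=G4 downbeat m7
bar 2: v0=G3 v1=G4 v2=A4 downbeat M2
bar 3: v0=F3 v1=F4 v2=A4 downbeat M3
bar 4: v0=G3 v1=F3 v2=B4 downbeat M3
bar 5: v0=F3 v1=A3 v2=G4 downbeat M2
bar 6: v0=G3 v1=D4 v2=A4 downbeat M2
bar 7: v0=F3 v1=D4 v2=A4 downbeat M3
bar 8: v0=G3 v1=G4 v2=D5 downbeat P5
  -> R4 @ bar 1 tick 0 v(0, 2): A3/G4 m7 untreated
  -> R4 @ bar 2 tick 0 v(0, 2): G3/A4 M2 untreated
  -> R1 @ bar 3 tick 0 v(0, 1): G3/G4 P8 -> F3/F4 P8 similar
  -> R3 @ bar 4 tick 0 v(0, 1): G3 above F3
  -> R4 @ bar 4 tick 0 v(0, 1): G3/F3 M2 untreated
  -> R3 @ bar 4 tick 1 v(0, 1): G3 above F3
  -> R3 @ bar 4 tick 2 v(0, 1): G3 above F3
  -> R3 @ bar 4 tick 3 v(0, 1): G3 above F3
  -> R4 @ bar 5 tick 0 v(0, 2): F3/G4 M2 untreated
  -> R2 @ bar 6 tick 0 v(0, 1): F3/A3 M3 -> G3/D4 P5 similar
  -> R2 @ bar 6 tick 0 v(1, 2): A3/G4 m7 -> D4/A4 P5 similar
  -> R4 @ bar 6 tick 0 v(0, 2): G3/A4 M2 untreated
  -> R1 @ bar 8 tick 0 v(1, 2): D4/A4 P5 -> G4/D5 P5 similar
  -> R2 @ bar 8 tick 0 v(0, 1): F3/D4 M6 -> G3/G4 P8 similar
  -> R2 @ bar 8 tick 0 v(0, 2): F3/A4 M3 -> G3/D5 P5 similar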